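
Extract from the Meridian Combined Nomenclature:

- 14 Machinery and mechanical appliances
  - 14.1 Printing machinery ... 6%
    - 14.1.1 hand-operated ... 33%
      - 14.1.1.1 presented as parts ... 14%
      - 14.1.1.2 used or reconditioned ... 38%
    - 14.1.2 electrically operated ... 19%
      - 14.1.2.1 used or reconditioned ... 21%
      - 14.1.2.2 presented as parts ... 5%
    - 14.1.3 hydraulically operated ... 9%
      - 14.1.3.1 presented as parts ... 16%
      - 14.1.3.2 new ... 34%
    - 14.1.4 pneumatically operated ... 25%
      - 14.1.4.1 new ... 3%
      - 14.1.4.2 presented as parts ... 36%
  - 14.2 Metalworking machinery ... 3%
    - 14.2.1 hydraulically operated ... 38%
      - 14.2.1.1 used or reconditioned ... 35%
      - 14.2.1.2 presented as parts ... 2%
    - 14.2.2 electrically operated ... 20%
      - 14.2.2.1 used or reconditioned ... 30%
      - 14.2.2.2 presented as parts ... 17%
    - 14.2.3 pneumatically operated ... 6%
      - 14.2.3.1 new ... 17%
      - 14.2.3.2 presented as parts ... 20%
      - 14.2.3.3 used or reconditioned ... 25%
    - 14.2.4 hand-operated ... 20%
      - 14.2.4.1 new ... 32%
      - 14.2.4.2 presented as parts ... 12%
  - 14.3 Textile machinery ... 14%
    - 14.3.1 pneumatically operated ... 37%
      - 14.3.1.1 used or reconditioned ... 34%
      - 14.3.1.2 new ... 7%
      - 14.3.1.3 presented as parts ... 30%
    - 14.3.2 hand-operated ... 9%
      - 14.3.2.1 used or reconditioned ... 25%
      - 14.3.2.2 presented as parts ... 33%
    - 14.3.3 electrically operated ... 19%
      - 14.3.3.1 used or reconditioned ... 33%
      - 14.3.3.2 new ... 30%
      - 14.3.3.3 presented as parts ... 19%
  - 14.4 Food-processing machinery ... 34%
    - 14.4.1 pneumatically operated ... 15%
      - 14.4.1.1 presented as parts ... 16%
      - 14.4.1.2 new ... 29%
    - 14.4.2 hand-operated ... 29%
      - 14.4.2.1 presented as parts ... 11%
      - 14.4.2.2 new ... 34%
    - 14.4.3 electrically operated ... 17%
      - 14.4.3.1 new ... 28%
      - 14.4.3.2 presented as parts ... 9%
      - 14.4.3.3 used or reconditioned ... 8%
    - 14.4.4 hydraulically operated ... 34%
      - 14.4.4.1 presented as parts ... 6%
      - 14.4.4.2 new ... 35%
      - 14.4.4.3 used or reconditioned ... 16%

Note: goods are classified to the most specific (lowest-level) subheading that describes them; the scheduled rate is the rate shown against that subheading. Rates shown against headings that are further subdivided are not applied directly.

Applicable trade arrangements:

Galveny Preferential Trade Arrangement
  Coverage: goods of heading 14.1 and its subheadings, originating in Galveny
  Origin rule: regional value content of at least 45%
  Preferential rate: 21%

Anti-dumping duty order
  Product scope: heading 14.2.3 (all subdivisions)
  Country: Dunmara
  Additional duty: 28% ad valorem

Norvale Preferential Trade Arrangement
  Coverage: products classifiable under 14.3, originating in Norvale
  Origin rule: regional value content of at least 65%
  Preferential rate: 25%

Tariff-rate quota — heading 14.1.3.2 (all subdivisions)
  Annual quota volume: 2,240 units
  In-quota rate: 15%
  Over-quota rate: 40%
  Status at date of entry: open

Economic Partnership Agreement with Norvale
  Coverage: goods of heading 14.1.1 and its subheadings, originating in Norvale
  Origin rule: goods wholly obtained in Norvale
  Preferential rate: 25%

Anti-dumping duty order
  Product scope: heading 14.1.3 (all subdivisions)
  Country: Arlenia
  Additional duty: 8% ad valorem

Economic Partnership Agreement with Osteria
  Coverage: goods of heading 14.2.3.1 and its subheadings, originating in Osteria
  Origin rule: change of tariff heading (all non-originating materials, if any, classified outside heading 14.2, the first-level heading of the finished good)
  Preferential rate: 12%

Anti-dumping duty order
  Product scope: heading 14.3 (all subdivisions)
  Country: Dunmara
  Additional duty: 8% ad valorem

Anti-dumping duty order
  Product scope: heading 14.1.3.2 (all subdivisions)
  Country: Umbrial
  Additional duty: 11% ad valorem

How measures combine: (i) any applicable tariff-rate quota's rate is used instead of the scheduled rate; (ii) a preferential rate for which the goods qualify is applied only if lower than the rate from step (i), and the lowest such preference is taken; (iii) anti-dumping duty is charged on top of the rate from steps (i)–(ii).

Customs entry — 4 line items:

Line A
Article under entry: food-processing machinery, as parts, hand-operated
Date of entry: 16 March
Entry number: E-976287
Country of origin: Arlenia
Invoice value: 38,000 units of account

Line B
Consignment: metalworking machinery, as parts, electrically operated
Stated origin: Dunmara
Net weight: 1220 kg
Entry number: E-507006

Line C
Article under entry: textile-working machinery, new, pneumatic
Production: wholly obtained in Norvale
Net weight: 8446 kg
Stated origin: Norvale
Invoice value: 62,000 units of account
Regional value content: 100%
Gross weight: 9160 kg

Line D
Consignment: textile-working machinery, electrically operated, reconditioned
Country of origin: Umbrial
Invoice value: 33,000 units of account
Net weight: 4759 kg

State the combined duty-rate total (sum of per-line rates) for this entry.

68%

Line A: food-processing → 14.4; hand-operated → 14.4.2; as parts → 14.4.2.1. Scheduled 11%. No special measure applies. → 11%.
Line B: metalworking → 14.2; electrically operated → 14.2.2; as parts → 14.2.2.2. Scheduled 17%. No special measure applies. → 17%.
Line C: textile-working → 14.3; pneumatic → 14.3.1; new → 14.3.1.2. Scheduled 7%. Norvale agreement on 14.3: RVC ≥ 65% → 25% available; Norvale agreement on 14.1.1: 14.3.1.2 not covered; preference 25% not lower than 7% → no reduction. → 7%.
Line D: textile-working → 14.3; electrically operated → 14.3.3; reconditioned → 14.3.3.1. Scheduled 33%. No special measure applies. → 33%.
Sum: 11% + 17% + 7% + 33% = 68%.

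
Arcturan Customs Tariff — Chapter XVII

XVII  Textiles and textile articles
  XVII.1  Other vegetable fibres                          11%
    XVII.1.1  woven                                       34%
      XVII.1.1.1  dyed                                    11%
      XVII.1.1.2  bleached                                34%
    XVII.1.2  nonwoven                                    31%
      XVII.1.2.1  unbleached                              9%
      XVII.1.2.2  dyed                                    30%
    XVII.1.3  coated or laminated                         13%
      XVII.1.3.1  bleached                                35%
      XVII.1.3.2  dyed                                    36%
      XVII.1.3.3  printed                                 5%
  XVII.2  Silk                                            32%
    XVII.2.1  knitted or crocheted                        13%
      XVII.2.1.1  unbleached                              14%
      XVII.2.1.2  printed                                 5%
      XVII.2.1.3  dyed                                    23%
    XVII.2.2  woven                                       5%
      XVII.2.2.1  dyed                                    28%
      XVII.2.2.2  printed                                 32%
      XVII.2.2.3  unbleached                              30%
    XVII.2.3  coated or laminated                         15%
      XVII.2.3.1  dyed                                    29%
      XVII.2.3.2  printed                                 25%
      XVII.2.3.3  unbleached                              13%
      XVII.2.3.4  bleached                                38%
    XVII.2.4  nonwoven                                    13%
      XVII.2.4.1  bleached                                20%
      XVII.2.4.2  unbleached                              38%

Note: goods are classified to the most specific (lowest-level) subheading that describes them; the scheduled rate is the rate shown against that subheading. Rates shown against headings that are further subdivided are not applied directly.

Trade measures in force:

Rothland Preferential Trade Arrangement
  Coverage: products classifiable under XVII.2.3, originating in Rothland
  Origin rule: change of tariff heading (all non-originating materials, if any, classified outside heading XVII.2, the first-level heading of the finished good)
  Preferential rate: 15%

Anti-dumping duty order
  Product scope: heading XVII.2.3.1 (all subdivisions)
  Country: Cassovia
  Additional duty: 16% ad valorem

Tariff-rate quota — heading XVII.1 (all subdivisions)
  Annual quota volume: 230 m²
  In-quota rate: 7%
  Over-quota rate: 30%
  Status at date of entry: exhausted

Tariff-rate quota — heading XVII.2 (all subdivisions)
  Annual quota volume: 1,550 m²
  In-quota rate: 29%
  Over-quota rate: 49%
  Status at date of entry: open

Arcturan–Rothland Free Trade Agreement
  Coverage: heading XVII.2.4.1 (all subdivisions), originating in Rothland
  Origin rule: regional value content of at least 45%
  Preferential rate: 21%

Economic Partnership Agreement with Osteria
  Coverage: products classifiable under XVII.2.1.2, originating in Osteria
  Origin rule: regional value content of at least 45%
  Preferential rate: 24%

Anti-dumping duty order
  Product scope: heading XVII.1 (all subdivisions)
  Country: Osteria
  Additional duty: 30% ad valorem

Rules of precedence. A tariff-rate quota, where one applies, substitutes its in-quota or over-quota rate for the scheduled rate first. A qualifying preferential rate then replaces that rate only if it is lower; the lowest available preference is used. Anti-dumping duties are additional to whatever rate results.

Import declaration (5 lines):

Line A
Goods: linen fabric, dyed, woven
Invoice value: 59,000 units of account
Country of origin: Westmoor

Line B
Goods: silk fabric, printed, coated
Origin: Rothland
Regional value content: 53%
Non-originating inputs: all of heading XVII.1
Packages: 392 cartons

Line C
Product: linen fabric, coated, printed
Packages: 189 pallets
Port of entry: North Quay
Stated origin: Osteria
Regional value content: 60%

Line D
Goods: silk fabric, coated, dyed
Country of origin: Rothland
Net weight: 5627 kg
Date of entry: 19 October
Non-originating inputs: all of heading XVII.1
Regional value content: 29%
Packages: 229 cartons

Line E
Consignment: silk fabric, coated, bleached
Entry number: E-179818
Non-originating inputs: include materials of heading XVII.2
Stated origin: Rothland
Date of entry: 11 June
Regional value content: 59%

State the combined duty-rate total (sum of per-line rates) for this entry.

149%

Line A: linen → XVII.1; woven → XVII.1.1; dyed → XVII.1.1.1. Scheduled 11%. quota on XVII.1 exhausted → over-quota 30%. → 30%.
Line B: silk → XVII.2; coated → XVII.2.3; printed → XVII.2.3.2. Scheduled 25%. quota on XVII.2 open → in-quota 29%; Rothland agreement on XVII.2.3: CTH met → 15% available; Rothland agreement on XVII.2.4.1: XVII.2.3.2 not covered; preferential 15%. → 15%.
Line C: linen → XVII.1; coated → XVII.1.3; printed → XVII.1.3.3. Scheduled 5%. quota on XVII.1 exhausted → over-quota 30%; Osteria agreement on XVII.2.1.2: XVII.1.3.3 not covered; anti-dumping (Osteria, XVII.1): +30%; total 30% + 30% = 60%. → 60%.
Line D: silk → XVII.2; coated → XVII.2.3; dyed → XVII.2.3.1. Scheduled 29%. quota on XVII.2 open → in-quota 29%; Rothland agreement on XVII.2.3: CTH met → 15% available; Rothland agreement on XVII.2.4.1: XVII.2.3.1 not covered; preferential 15%. → 15%.
Line E: silk → XVII.2; coated → XVII.2.3; bleached → XVII.2.3.4. Scheduled 38%. quota on XVII.2 open → in-quota 29%; Rothland agreement on XVII.2.3: CTH not met; Rothland agreement on XVII.2.4.1: XVII.2.3.4 not covered. → 29%.
Sum: 30% + 15% + 60% + 15% + 29% = 149%.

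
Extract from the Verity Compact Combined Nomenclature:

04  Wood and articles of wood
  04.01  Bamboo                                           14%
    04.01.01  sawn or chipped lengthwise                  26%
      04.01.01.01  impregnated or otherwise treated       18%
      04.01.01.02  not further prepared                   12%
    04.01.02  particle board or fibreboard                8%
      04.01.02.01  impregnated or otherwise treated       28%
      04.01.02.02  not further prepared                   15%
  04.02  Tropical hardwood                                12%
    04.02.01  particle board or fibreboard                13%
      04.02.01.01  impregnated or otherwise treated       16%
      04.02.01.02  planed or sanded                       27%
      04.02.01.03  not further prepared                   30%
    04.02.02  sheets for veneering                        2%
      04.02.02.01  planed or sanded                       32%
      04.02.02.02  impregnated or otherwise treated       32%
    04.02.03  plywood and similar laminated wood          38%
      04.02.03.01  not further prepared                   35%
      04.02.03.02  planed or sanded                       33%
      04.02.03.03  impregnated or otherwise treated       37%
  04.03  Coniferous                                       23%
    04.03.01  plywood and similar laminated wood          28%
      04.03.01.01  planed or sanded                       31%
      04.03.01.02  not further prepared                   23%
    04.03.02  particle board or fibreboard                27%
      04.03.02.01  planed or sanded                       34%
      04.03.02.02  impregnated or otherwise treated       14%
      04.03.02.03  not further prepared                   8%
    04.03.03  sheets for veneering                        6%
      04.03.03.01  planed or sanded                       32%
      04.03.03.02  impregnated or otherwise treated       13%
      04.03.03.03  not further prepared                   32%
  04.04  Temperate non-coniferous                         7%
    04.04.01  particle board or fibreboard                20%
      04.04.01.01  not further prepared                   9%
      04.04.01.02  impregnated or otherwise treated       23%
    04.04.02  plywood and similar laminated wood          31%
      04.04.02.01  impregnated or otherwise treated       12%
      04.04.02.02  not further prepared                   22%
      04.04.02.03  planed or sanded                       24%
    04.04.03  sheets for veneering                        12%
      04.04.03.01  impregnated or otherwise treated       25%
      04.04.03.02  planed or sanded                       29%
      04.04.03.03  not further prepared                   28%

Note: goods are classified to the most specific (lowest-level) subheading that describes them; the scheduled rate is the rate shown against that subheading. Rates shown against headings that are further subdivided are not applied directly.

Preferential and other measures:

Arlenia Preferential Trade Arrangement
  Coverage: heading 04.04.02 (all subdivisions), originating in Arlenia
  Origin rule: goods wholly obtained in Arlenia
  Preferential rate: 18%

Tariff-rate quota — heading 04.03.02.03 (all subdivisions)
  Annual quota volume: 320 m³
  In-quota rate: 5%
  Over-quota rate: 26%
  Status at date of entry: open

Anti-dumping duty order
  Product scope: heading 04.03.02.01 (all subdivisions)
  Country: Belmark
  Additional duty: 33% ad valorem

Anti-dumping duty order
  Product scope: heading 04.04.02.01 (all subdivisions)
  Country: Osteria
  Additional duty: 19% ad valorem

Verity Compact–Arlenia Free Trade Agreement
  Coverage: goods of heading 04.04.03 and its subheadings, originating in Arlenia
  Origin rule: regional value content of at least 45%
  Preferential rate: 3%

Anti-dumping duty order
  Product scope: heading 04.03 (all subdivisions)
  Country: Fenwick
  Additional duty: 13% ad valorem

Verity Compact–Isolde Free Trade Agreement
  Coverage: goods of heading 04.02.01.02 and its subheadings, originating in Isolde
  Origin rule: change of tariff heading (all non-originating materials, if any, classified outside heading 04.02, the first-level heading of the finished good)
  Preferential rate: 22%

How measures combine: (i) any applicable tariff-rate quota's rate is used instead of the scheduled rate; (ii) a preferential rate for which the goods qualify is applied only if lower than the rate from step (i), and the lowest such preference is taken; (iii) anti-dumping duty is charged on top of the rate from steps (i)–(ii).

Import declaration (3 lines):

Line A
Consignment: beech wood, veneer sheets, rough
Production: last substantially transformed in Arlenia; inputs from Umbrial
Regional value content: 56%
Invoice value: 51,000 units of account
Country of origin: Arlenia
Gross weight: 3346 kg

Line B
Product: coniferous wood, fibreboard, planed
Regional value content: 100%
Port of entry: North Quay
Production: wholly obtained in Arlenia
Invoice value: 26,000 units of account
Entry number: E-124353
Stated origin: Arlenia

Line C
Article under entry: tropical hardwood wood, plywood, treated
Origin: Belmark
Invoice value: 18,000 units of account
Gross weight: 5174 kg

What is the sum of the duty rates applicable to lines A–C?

Line A: beech → 04.04; veneer sheets → 04.04.03; rough → 04.04.03.03. Scheduled 28%. Arlenia agreement on 04.04.02: 04.04.03.03 not covered; Arlenia agreement on 04.04.03: RVC ≥ 45% → 3% available; preferential 3%. → 3%.
Line B: coniferous → 04.03; fibreboard → 04.03.02; planed → 04.03.02.01. Scheduled 34%. Arlenia agreement on 04.04.02: 04.03.02.01 not covered; Arlenia agreement on 04.04.03: 04.03.02.01 not covered. → 34%.
Line C: tropical hardwood → 04.02; plywood → 04.02.03; treated → 04.02.03.03. Scheduled 37%. No special measure applies. → 37%.
Sum: 3% + 34% + 37% = 74%.

74%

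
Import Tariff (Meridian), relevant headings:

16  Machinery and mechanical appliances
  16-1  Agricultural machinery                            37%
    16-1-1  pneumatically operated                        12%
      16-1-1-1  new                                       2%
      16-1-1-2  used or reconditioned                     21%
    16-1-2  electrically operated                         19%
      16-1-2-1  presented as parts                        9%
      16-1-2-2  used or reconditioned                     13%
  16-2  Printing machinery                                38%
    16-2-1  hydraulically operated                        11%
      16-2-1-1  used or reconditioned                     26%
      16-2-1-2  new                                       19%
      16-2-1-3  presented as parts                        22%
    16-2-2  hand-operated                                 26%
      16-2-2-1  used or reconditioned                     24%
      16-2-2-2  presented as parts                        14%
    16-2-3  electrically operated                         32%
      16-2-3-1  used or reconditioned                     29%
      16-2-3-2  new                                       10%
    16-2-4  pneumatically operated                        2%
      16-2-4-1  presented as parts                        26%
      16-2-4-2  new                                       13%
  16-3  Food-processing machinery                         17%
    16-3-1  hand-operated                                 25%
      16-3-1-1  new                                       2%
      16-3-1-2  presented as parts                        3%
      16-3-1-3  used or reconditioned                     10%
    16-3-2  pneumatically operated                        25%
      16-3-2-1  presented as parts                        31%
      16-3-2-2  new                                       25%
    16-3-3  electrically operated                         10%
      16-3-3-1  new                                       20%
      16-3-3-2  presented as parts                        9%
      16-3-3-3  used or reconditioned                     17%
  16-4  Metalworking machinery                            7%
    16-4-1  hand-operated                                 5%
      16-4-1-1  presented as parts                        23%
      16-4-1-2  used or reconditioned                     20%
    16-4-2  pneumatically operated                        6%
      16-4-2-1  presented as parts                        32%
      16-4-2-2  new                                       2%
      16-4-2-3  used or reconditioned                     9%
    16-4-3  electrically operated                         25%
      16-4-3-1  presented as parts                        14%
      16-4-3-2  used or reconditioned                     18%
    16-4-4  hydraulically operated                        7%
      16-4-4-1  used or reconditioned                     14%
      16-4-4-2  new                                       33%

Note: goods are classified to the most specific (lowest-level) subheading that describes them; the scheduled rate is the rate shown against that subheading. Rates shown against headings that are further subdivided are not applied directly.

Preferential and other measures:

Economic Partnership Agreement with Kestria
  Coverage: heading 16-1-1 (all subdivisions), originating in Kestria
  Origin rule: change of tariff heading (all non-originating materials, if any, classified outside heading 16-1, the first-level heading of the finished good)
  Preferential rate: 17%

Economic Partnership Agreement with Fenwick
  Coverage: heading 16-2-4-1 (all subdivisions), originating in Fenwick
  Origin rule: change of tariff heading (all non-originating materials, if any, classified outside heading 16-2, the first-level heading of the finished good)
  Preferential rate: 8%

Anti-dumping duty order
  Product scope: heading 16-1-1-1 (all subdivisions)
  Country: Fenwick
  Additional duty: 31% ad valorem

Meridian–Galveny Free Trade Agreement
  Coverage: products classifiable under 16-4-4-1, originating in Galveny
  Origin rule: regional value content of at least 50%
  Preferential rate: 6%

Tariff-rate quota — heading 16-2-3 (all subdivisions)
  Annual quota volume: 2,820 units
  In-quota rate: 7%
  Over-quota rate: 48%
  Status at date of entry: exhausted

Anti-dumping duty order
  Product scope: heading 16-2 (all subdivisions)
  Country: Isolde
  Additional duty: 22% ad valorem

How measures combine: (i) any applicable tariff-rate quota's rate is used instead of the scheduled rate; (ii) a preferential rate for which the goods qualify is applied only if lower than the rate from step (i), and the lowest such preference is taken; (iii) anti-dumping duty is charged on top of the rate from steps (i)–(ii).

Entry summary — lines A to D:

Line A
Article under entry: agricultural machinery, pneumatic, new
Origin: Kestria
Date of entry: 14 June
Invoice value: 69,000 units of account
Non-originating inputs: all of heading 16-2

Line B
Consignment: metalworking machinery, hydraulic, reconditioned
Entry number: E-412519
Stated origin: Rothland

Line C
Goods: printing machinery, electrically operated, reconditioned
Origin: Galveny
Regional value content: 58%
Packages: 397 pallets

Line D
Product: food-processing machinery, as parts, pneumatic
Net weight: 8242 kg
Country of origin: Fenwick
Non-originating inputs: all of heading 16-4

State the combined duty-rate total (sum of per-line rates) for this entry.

95%

Line A: agricultural → 16-1; pneumatic → 16-1-1; new → 16-1-1-1. Scheduled 2%. Kestria agreement on 16-1-1: CTH met → 17% available; preference 17% not lower than 2% → no reduction. → 2%.
Line B: metalworking → 16-4; hydraulic → 16-4-4; reconditioned → 16-4-4-1. Scheduled 14%. No special measure applies. → 14%.
Line C: printing → 16-2; electrically operated → 16-2-3; reconditioned → 16-2-3-1. Scheduled 29%. quota on 16-2-3 exhausted → over-quota 48%; Galveny agreement on 16-4-4-1: 16-2-3-1 not covered. → 48%.
Line D: food-processing → 16-3; pneumatic → 16-3-2; as parts → 16-3-2-1. Scheduled 31%. Fenwick agreement on 16-2-4-1: 16-3-2-1 not covered. → 31%.
Sum: 2% + 14% + 48% + 31% = 95%.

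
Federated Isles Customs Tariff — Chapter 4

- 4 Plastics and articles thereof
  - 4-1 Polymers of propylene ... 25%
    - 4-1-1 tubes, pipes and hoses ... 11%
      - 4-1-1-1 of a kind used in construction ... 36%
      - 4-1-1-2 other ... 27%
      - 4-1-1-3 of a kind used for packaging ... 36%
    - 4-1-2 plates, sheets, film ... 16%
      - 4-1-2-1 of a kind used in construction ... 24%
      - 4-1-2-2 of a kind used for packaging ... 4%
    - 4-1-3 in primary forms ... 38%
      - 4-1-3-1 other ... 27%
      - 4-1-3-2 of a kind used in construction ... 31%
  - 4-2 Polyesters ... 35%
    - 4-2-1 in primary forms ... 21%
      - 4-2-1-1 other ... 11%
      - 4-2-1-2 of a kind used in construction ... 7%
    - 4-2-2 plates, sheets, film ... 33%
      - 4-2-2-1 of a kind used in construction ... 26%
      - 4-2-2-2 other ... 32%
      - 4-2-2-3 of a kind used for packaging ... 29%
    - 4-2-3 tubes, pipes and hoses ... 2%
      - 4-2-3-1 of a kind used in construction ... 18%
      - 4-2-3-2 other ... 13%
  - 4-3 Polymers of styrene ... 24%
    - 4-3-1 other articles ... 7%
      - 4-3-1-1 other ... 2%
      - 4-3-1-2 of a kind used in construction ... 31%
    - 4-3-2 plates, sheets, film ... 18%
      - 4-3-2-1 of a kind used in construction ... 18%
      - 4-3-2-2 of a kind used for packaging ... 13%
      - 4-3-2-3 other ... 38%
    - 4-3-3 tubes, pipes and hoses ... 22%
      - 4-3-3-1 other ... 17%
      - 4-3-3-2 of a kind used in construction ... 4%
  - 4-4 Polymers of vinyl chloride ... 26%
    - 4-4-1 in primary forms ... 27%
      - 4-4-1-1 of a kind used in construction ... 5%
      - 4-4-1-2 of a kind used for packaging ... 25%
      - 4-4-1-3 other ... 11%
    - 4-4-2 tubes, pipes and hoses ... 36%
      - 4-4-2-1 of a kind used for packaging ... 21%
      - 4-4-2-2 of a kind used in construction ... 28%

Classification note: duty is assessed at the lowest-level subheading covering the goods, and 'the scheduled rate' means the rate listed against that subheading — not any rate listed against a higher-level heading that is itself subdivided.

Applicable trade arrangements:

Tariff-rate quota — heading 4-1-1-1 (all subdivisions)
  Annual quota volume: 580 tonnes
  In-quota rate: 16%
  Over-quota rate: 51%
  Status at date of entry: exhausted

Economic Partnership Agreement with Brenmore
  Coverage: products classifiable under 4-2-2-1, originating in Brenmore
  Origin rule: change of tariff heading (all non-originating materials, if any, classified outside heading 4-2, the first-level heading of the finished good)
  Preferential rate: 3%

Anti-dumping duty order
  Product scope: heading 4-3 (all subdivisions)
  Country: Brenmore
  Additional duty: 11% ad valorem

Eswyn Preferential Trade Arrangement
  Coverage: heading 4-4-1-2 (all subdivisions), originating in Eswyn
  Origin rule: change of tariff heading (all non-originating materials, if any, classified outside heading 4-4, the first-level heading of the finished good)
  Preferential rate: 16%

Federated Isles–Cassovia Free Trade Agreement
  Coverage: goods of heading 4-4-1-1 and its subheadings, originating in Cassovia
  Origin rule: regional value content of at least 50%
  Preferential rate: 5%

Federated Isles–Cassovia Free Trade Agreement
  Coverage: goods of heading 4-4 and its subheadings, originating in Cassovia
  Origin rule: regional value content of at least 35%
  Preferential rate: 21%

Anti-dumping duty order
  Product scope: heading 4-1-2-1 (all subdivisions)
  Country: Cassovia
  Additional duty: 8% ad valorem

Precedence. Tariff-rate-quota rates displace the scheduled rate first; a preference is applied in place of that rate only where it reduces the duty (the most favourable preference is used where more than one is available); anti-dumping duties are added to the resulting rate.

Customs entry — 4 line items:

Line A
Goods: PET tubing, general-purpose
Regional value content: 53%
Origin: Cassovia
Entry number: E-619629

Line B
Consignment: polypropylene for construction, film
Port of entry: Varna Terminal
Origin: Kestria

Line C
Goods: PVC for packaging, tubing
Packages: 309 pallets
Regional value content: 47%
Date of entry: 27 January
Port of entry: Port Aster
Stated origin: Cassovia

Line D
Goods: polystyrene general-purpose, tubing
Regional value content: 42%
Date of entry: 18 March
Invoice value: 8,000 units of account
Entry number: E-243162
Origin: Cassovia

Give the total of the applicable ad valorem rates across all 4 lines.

Line A: PET → 4-2; tubing → 4-2-3; general-purpose → 4-2-3-2. Scheduled 13%. Cassovia agreement on 4-4-1-1: 4-2-3-2 not covered; Cassovia agreement on 4-4: 4-2-3-2 not covered. → 13%.
Line B: polypropylene → 4-1; film → 4-1-2; for construction → 4-1-2-1. Scheduled 24%. No special measure applies. → 24%.
Line C: PVC → 4-4; tubing → 4-4-2; for packaging → 4-4-2-1. Scheduled 21%. Cassovia agreement on 4-4-1-1: 4-4-2-1 not covered; Cassovia agreement on 4-4: RVC ≥ 35% → 21% available; preference 21% not lower than 21% → no reduction. → 21%.
Line D: polystyrene → 4-3; tubing → 4-3-3; general-purpose → 4-3-3-1. Scheduled 17%. Cassovia agreement on 4-4-1-1: 4-3-3-1 not covered; Cassovia agreement on 4-4: 4-3-3-1 not covered. → 17%.
Sum: 13% + 24% + 21% + 17% = 75%.

75%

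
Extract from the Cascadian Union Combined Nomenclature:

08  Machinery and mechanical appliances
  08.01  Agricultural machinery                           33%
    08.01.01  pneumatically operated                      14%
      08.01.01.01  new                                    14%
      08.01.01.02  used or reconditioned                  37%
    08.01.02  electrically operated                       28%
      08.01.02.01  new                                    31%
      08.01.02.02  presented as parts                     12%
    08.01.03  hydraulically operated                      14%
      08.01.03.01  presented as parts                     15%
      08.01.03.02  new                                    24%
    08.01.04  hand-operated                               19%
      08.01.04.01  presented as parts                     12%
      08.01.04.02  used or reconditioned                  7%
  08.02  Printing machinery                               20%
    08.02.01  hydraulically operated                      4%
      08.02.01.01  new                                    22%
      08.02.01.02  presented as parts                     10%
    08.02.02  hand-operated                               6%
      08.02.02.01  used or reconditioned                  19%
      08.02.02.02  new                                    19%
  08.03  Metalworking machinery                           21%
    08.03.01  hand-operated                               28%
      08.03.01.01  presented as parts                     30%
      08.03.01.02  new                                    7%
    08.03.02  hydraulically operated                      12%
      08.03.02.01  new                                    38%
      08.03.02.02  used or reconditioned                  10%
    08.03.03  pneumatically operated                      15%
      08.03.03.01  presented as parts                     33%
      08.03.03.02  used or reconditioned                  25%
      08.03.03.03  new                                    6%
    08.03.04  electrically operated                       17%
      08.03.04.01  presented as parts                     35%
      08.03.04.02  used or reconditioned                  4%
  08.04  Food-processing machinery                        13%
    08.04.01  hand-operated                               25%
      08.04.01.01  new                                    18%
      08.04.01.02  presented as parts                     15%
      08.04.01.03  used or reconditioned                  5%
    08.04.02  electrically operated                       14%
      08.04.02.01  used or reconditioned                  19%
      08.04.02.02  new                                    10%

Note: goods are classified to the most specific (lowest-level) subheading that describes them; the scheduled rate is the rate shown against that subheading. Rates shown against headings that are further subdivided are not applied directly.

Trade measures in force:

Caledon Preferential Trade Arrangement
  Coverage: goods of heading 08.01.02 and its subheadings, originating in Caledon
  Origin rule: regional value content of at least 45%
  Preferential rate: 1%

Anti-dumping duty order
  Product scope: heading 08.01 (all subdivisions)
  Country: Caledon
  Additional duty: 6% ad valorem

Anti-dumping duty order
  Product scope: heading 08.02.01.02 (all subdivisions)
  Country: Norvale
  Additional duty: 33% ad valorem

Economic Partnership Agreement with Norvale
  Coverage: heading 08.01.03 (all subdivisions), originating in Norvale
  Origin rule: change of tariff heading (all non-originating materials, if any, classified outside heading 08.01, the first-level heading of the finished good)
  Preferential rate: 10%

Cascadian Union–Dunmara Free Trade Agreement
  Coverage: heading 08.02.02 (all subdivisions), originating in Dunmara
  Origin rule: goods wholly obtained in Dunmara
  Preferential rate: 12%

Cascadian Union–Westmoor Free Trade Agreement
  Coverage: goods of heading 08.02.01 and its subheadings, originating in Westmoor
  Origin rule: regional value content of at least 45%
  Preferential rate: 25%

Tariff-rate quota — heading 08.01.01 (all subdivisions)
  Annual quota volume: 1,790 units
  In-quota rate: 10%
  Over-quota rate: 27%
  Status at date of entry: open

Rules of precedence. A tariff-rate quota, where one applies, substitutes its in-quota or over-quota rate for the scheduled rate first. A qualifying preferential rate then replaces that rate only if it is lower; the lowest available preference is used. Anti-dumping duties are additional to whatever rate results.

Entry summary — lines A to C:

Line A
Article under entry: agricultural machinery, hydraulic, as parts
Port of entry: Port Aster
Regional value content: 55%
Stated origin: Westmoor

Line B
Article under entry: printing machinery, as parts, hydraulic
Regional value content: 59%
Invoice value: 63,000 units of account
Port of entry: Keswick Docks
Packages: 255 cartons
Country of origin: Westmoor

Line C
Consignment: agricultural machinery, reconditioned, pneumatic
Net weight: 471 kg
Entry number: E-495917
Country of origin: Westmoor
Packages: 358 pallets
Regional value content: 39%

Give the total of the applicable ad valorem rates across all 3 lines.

Line A: agricultural → 08.01; hydraulic → 08.01.03; as parts → 08.01.03.01. Scheduled 15%. Westmoor agreement on 08.02.01: 08.01.03.01 not covered. → 15%.
Line B: printing → 08.02; hydraulic → 08.02.01; as parts → 08.02.01.02. Scheduled 10%. Westmoor agreement on 08.02.01: RVC ≥ 45% → 25% available; preference 25% not lower than 10% → no reduction. → 10%.
Line C: agricultural → 08.01; pneumatic → 08.01.01; reconditioned → 08.01.01.02. Scheduled 37%. quota on 08.01.01 open → in-quota 10%; Westmoor agreement on 08.02.01: 08.01.01.02 not covered. → 10%.
Sum: 15% + 10% + 10% = 35%.

35%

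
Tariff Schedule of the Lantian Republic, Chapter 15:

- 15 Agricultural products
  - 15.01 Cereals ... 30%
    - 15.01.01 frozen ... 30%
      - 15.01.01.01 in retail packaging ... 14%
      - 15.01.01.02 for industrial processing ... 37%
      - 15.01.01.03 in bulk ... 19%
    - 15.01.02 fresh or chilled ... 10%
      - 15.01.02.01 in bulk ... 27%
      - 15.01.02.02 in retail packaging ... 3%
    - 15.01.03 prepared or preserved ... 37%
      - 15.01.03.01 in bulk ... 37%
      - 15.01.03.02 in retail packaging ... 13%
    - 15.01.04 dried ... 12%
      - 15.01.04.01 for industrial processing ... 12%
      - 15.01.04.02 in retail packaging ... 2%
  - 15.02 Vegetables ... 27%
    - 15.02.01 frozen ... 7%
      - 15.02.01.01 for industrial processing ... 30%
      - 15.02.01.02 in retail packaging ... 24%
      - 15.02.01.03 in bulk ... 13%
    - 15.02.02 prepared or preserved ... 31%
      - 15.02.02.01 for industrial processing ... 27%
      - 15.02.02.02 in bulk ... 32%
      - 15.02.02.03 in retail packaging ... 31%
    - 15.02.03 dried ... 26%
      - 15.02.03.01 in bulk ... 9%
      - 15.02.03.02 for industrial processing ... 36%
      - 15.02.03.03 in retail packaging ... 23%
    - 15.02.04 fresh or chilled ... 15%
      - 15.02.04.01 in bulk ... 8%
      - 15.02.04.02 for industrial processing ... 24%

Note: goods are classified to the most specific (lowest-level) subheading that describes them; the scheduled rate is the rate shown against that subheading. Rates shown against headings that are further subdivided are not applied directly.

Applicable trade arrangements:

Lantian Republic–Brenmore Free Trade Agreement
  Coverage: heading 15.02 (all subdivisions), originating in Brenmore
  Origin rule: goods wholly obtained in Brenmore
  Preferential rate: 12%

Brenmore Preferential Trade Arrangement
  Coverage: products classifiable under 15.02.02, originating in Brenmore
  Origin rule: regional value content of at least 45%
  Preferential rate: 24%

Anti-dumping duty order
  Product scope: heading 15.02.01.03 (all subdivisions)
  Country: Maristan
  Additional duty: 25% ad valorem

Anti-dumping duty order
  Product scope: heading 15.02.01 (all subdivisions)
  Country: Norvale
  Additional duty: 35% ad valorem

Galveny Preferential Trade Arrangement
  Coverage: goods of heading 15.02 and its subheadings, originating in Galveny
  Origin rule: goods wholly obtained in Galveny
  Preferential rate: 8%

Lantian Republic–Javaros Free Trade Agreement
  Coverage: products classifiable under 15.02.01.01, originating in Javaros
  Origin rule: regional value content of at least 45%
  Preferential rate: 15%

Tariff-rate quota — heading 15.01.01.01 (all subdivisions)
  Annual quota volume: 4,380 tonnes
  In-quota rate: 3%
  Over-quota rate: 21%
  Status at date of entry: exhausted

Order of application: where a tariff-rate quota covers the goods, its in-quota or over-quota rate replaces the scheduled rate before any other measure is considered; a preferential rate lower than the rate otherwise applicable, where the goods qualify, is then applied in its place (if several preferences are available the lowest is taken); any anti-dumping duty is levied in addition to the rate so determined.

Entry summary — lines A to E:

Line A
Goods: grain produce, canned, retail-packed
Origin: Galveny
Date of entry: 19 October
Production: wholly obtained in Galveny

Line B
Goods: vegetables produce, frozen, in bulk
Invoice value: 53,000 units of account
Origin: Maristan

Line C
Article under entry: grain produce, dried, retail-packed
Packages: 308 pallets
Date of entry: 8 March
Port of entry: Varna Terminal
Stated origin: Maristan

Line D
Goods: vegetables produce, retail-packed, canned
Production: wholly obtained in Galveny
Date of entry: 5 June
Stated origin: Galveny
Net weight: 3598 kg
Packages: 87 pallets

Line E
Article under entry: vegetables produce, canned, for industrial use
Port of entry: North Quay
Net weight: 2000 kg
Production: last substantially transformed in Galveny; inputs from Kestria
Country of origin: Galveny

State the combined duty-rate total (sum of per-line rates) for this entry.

88%

Line A: grain → 15.01; canned → 15.01.03; retail-packed → 15.01.03.02. Scheduled 13%. Galveny agreement on 15.02: 15.01.03.02 not covered. → 13%.
Line B: vegetables → 15.02; frozen → 15.02.01; in bulk → 15.02.01.03. Scheduled 13%. anti-dumping (Maristan, 15.02.01.03): +25%; total 13% + 25% = 38%. → 38%.
Line C: grain → 15.01; dried → 15.01.04; retail-packed → 15.01.04.02. Scheduled 2%. No special measure applies. → 2%.
Line D: vegetables → 15.02; canned → 15.02.02; retail-packed → 15.02.02.03. Scheduled 31%. Galveny agreement on 15.02: wholly obtained → 8% available; preferential 8%. → 8%.
Line E: vegetables → 15.02; canned → 15.02.02; for industrial use → 15.02.02.01. Scheduled 27%. Galveny agreement on 15.02: not wholly obtained. → 27%.
Sum: 13% + 38% + 2% + 8% + 27% = 88%.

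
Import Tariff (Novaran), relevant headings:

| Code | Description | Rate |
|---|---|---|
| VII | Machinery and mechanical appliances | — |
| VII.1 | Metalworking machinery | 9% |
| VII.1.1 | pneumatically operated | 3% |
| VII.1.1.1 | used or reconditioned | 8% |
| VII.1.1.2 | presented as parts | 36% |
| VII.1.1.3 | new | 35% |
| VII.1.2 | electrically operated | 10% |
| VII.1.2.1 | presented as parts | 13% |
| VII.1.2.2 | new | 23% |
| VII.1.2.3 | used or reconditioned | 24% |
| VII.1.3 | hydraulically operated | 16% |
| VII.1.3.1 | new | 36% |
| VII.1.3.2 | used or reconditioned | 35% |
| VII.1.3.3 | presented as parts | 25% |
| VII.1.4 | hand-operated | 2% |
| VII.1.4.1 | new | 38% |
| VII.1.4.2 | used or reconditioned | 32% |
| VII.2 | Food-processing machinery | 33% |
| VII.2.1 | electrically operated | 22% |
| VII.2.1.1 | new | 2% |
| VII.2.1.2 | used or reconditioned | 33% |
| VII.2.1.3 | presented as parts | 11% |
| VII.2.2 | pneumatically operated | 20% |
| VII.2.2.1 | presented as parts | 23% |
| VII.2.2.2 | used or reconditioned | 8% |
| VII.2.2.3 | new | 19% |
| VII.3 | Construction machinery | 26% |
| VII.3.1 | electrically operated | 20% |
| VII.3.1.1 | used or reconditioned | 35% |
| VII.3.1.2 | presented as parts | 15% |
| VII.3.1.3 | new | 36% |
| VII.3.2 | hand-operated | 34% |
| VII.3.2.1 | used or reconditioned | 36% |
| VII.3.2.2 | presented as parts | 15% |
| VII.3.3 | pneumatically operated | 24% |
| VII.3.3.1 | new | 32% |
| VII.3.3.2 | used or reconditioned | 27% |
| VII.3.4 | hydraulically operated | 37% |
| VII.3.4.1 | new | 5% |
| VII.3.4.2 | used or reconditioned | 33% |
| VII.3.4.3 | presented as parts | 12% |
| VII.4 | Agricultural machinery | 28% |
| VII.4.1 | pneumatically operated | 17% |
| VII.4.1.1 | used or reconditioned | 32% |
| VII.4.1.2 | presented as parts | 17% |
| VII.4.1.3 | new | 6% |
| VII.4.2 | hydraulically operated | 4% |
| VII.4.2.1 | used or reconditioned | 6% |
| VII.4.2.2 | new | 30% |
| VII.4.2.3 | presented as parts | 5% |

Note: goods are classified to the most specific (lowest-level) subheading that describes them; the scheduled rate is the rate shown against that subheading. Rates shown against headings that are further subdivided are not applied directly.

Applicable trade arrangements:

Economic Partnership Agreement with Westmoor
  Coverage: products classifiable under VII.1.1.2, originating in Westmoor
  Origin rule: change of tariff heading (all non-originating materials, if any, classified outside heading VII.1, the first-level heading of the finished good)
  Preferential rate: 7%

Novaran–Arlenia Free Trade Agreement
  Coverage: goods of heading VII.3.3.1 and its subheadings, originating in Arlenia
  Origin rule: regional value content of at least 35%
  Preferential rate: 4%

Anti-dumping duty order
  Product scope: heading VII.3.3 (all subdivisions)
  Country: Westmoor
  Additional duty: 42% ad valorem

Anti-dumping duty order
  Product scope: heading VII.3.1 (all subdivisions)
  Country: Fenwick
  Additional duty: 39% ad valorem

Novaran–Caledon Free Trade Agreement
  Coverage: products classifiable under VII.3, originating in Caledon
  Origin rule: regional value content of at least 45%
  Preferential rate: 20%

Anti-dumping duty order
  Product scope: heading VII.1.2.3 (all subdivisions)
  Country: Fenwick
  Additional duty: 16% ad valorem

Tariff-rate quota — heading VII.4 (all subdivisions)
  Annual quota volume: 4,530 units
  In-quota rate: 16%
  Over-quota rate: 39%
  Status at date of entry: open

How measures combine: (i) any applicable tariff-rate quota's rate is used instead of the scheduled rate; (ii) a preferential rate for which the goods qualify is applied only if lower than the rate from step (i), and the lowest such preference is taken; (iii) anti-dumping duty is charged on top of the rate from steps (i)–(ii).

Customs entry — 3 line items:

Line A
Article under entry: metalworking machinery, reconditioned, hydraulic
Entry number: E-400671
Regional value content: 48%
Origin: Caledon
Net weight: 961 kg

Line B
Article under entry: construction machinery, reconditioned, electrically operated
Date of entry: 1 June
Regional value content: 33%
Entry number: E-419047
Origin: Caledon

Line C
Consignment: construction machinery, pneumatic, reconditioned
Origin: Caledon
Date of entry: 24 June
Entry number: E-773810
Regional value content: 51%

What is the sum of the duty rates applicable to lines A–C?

90%

Line A: metalworking → VII.1; hydraulic → VII.1.3; reconditioned → VII.1.3.2. Scheduled 35%. Caledon agreement on VII.3: VII.1.3.2 not covered. → 35%.
Line B: construction → VII.3; electrically operated → VII.3.1; reconditioned → VII.3.1.1. Scheduled 35%. Caledon agreement on VII.3: RVC < 45%. → 35%.
Line C: construction → VII.3; pneumatic → VII.3.3; reconditioned → VII.3.3.2. Scheduled 27%. Caledon agreement on VII.3: RVC ≥ 45% → 20% available; preferential 20%. → 20%.
Sum: 35% + 35% + 20% = 90%.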